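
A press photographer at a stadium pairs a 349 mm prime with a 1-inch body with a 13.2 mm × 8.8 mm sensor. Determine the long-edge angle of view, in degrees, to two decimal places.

Angle of view α = 2·arctan(w/2f) with w = 13.2 mm and f = 349 mm.
w/2f = 0.01891; arctan(0.01891) ≈ 1.0834°, so α ≈ 2.1668°.

2.17°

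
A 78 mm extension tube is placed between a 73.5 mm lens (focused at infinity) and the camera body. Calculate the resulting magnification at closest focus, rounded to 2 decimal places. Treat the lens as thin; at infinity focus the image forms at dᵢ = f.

1.06×

The tube moves the image plane from f to f + e, so dᵢ = 73.5 + 78 = 151.5 mm. Focus is achieved when 1/f = 1/dₒ + 1/dᵢ, giving dₒ = 1/(1/f − 1/(f+e)).
Magnification m = dᵢ/dₒ = (f+e)·(1/f − 1/(f+e)) = e/f = 78/73.5 ≈ 1.0612.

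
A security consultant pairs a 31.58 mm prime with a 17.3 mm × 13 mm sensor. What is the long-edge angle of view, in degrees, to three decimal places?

Angle of view α = 2·arctan(w/2f) with w = 17.3 mm and f = 31.58 mm.
w/2f = 0.27391; arctan(0.27391) ≈ 15.3180°, so α ≈ 30.6361°.

30.636°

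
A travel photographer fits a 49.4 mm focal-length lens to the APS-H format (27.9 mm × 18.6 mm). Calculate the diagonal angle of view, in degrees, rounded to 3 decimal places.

37.493°

Sensor diagonal = √(27.9² + 18.6²) = √1124.3700 ≈ 33.5316 mm.
Angle of view α = 2·arctan(d/2f) with d = 33.5316 mm and f = 49.4 mm.
d/2f = 0.33939; arctan(0.33939) ≈ 18.7466°, so α ≈ 37.4933°.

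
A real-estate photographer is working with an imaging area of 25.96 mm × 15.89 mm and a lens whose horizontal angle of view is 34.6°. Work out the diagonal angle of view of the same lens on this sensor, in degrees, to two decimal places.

40.12°

From the horizontal AOV: f = 25.96 / (2·tan(17.3°)) = 25.96 / 0.62293 ≈ 41.6740 mm.
Sensor diagonal = √(25.96² + 15.89²) = √926.4137 ≈ 30.4370 mm.
Diagonal AOV = 2·arctan(30.4370 / (2 × 41.6740)) = 2·arctan(0.36518) ≈ 40.1224°.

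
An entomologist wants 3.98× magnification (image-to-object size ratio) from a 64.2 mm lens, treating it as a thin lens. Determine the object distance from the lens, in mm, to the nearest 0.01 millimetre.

80.33 mm

With m = dᵢ/dₒ and 1/f = 1/dₒ + 1/dᵢ, substituting dᵢ = m·dₒ gives 1/f = (1 + 1/m)/dₒ, hence dₒ = f·(1 + 1/m).
dₒ = 64.2 × (1 + 1/3.98) = 64.2 × 1.25126 ≈ 80.331 mm.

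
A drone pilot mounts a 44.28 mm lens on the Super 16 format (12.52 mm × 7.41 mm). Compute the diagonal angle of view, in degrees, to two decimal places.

18.66°

Sensor diagonal = √(12.52² + 7.41²) = √211.6585 ≈ 14.5485 mm.
Angle of view α = 2·arctan(d/2f) with d = 14.5485 mm and f = 44.28 mm.
d/2f = 0.16428; arctan(0.16428) ≈ 9.3291°, so α ≈ 18.6583°.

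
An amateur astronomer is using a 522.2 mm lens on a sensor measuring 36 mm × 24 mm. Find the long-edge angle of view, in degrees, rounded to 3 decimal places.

Angle of view α = 2·arctan(w/2f) with w = 36 mm and f = 522.2 mm.
w/2f = 0.03447; arctan(0.03447) ≈ 1.9742°, so α ≈ 3.9484°.

3.948°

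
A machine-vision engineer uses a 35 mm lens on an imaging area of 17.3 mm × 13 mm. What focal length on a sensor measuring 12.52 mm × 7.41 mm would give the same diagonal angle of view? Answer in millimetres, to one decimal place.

Sensor diagonal = √(17.3² + 13²) = √468.2900 ≈ 21.6400 mm.
Sensor diagonal = √(12.52² + 7.41²) = √211.6585 ≈ 14.5485 mm.
Equal angle of view means equal diagonal/f ratio, so f₂ = f₁ · (diagonal₂/diagonal₁) = 35 × 14.5485/21.6400.
f₂ = 35 × 0.67230 ≈ 23.530 mm.

23.5 mm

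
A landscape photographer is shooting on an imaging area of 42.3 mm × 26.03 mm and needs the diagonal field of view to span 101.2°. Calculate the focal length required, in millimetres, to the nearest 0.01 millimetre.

20.40 mm

Sensor diagonal = √(42.3² + 26.03²) = √2466.8509 ≈ 49.6674 mm.
From α = 2·arctan(d/2f) we get f = d / (2·tan(α/2)).
With d = 49.6674 mm and α/2 = 50.6°, tan(α/2) ≈ 1.21742, so f ≈ 49.6674 / 2.43484 ≈ 20.3986 mm.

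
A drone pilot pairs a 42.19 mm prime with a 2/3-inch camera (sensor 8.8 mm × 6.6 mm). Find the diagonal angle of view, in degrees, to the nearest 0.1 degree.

Sensor diagonal = √(8.8² + 6.6²) = √121.0000 ≈ 11.0000 mm.
Angle of view α = 2·arctan(d/2f) with d = 11.0000 mm and f = 42.19 mm.
d/2f = 0.13036; arctan(0.13036) ≈ 7.4273°, so α ≈ 14.8547°.

14.9°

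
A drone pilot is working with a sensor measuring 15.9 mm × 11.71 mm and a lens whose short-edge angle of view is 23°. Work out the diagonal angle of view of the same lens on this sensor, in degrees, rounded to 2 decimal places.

37.87°

From the short-edge AOV: f = 11.71 / (2·tan(11.5°)) = 11.71 / 0.40690 ≈ 28.7782 mm.
Sensor diagonal = √(15.9² + 11.71²) = √389.9341 ≈ 19.7467 mm.
Diagonal AOV = 2·arctan(19.7467 / (2 × 28.7782)) = 2·arctan(0.34308) ≈ 37.8726°.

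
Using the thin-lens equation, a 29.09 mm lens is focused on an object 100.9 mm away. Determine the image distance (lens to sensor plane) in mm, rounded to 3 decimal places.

1/dᵢ = 1/f − 1/dₒ = 1/29.09 − 1/100.9 = 0.0244653 mm⁻¹.
dᵢ = 1/0.0244653 ≈ 40.8743 mm.

40.874 mm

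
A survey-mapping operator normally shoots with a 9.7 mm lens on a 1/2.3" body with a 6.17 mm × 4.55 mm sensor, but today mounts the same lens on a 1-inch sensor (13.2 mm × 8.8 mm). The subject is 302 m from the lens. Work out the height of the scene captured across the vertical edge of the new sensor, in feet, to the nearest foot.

The focal length stays 9.7 mm; the relevant sensor dimension is now h = 8.8 mm. Object distance dₒ = 302 m = 302000 mm.
Thin-lens field height W = h·(dₒ − f)/f = 8.8 × (302000 − 9.7)/9.7 ≈ 273970.581 mm = 273970.581/304.8 ft = 898.854 ft.

899 ft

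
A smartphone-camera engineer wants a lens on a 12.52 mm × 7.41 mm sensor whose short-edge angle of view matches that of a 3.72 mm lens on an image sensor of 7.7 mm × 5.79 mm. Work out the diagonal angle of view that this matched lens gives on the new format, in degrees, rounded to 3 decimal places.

Equal short-edge AOV ⇒ f₂ = f₁ · 7.41/5.79 = 3.72 × 1.27979 ≈ 4.7608 mm.
Sensor diagonal = √(12.52² + 7.41²) = √211.6585 ≈ 14.5485 mm.
Diagonal AOV on the new format = 2·arctan(14.5485 / (2 × 4.7608)) = 2·arctan(1.52794) ≈ 113.5923°.

113.592°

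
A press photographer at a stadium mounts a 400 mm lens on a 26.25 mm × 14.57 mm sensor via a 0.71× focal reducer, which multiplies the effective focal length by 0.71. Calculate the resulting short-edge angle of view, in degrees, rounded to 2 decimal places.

2.94°

Effective focal length f = 400 × 0.71 = 284 mm.
α = 2·arctan(14.57 / (2 × 284)) = 2·arctan(0.02565) ≈ 2.9388°.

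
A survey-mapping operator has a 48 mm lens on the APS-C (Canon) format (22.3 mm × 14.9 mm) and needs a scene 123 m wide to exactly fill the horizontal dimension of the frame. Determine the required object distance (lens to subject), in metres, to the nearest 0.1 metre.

W: 123 m = 123000 mm.
Magnification m = w/W = dᵢ/dₒ; combined with 1/f = 1/dₒ + 1/dᵢ this gives dₒ = f·(1 + W/w).
dₒ = 48 mm × (1 + 123000/22.3) = 48 × 5516.6951 ≈ 264801.363 mm = 264.801 m.

264.8 m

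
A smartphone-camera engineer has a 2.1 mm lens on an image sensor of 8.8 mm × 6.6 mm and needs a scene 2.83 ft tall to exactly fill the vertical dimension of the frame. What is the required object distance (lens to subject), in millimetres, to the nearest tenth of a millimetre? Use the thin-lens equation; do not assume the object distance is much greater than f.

276.6 mm

W: 2.83 ft × 304.8 mm/ft = 862.58 mm.
Magnification m = h/W = dᵢ/dₒ; combined with 1/f = 1/dₒ + 1/dᵢ this gives dₒ = f·(1 + W/h).
dₒ = 2.1 mm × (1 + 862.584/6.6) = 2.1 × 131.6945 ≈ 276.559 mm.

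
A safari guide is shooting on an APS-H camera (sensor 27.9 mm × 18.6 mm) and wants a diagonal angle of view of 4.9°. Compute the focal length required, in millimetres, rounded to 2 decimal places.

Sensor diagonal = √(27.9² + 18.6²) = √1124.3700 ≈ 33.5316 mm.
From α = 2·arctan(d/2f) we get f = d / (2·tan(α/2)).
With d = 33.5316 mm and α/2 = 2.45°, tan(α/2) ≈ 0.04279, so f ≈ 33.5316 / 0.08557 ≈ 391.8469 mm.

391.85 mm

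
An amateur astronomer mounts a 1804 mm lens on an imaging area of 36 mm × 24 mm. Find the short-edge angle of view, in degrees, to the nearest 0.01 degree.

0.76°

Angle of view α = 2·arctan(h/2f) with h = 24 mm and f = 1804 mm.
h/2f = 0.00665; arctan(0.00665) ≈ 0.3811°, so α ≈ 0.7622°.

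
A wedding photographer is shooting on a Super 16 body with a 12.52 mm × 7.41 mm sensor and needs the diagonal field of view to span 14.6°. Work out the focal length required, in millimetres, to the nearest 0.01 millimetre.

56.78 mm

Sensor diagonal = √(12.52² + 7.41²) = √211.6585 ≈ 14.5485 mm.
From α = 2·arctan(d/2f) we get f = d / (2·tan(α/2)).
With d = 14.5485 mm and α/2 = 7.3°, tan(α/2) ≈ 0.12810, so f ≈ 14.5485 / 0.25621 ≈ 56.7844 mm.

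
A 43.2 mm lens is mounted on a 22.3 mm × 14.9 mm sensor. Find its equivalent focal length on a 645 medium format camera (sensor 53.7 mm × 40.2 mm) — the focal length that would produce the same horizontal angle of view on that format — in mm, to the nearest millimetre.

104 mm

Equal angle of view means equal width/f ratio, so f₂ = f₁ · (width₂/width₁) = 43.2 × 53.7/22.3.
f₂ = 43.2 × 2.40807 ≈ 104.029 mm.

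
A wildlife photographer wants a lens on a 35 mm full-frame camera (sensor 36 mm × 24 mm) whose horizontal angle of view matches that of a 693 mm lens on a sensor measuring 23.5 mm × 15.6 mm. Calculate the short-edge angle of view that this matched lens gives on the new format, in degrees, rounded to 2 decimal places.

Equal horizontal AOV ⇒ f₂ = f₁ · 36/23.5 = 693 × 1.53191 ≈ 1061.6170 mm.
Short-edge AOV on the new format = 2·arctan(24 / (2 × 1061.6170)) = 2·arctan(0.01130) ≈ 1.2952°.

1.30°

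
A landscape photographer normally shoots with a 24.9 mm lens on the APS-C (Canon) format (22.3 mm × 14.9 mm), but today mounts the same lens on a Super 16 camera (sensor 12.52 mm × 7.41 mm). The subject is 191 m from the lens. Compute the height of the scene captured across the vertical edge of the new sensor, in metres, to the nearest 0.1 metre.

The focal length stays 24.9 mm; the relevant sensor dimension is now h = 7.41 mm. Object distance dₒ = 191 m = 191000 mm.
Thin-lens field height W = h·(dₒ − f)/f = 7.41 × (191000 − 24.9)/24.9 ≈ 56832.349 mm = 56.8323 m.

56.8 m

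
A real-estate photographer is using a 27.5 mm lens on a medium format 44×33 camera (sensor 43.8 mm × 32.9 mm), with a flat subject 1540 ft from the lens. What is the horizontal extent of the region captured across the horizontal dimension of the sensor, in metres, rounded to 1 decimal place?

747.6 m

dₒ: 1540 ft × 304.8 mm/ft = 469391.98 mm.
Similar triangles through the lens centre give W/dₒ = w/dᵢ; with 1/f = 1/dₒ + 1/dᵢ this gives W = w·(dₒ − f)/f.
W = 43.8 mm × (469392 − 27.5) / 27.5 = 43.8 × 17067.7995 ≈ 747569.616 mm = 747.57 m.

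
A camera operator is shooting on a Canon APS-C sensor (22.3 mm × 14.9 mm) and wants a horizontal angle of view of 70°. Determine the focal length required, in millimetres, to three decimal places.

15.924 mm

From α = 2·arctan(w/2f) we get f = w / (2·tan(α/2)).
With w = 22.3 mm and α/2 = 35°, tan(α/2) ≈ 0.70021, so f ≈ 22.3 / 1.40042 ≈ 15.9239 mm.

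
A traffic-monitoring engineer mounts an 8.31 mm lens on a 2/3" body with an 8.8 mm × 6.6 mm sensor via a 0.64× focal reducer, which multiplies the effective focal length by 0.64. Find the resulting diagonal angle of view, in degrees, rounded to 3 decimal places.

91.923°

Effective focal length f = 8.31 × 0.64 = 5.3184 mm.
Sensor diagonal = √(8.8² + 6.6²) = √121.0000 ≈ 11.0000 mm.
α = 2·arctan(11.000 / (2 × 5.3184)) = 2·arctan(1.03415) ≈ 91.9234°.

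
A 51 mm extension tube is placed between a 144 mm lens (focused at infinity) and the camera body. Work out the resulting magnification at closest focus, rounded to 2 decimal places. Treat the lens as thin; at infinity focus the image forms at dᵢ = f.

The tube moves the image plane from f to f + e, so dᵢ = 144 + 51 = 195 mm. Focus is achieved when 1/f = 1/dₒ + 1/dᵢ, giving dₒ = 1/(1/f − 1/(f+e)).
Magnification m = dᵢ/dₒ = (f+e)·(1/f − 1/(f+e)) = e/f = 51/144 ≈ 0.3542.

0.35×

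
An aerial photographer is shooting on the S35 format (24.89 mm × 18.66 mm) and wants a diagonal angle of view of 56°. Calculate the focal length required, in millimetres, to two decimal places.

Sensor diagonal = √(24.89² + 18.66²) = √967.7077 ≈ 31.1080 mm.
From α = 2·arctan(d/2f) we get f = d / (2·tan(α/2)).
With d = 31.1080 mm and α/2 = 28°, tan(α/2) ≈ 0.53171, so f ≈ 31.1080 / 1.06342 ≈ 29.2528 mm.

29.25 mm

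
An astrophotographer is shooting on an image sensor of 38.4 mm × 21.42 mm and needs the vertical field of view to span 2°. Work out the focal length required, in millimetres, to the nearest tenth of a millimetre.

613.6 mm

From α = 2·arctan(h/2f) we get f = h / (2·tan(α/2)).
With h = 21.42 mm and α/2 = 1°, tan(α/2) ≈ 0.01746, so f ≈ 21.42 / 0.03491 ≈ 613.5755 mm.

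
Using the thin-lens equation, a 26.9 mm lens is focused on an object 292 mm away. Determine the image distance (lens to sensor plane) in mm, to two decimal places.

1/dᵢ = 1/f − 1/dₒ = 1/26.9 − 1/292 = 0.0337501 mm⁻¹.
dᵢ = 1/0.0337501 ≈ 29.6296 mm.

29.63 mm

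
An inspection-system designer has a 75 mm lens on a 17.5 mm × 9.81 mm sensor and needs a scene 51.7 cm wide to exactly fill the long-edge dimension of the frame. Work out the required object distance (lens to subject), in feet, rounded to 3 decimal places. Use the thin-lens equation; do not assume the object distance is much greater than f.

7.515 ft

W: 51.7 cm = 517 mm.
Magnification m = w/W = dᵢ/dₒ; combined with 1/f = 1/dₒ + 1/dᵢ this gives dₒ = f·(1 + W/w).
dₒ = 75 mm × (1 + 517/17.5) = 75 × 30.5429 ≈ 2290.714 mm = 2290.714/304.8 ft = 7.51547 ft.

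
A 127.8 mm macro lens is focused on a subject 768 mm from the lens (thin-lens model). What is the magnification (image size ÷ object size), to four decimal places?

Thin lens: 1/f = 1/dₒ + 1/dᵢ → 1/dᵢ = 1/127.8 − 1/768 = 0.0065226 mm⁻¹, so dᵢ ≈ 153.3121 mm.
Magnification m = dᵢ/dₒ = 153.3121/768 ≈ 0.19963.

0.1996×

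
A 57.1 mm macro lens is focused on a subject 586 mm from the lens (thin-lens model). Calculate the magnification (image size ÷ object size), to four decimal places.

Thin lens: 1/f = 1/dₒ + 1/dᵢ → 1/dᵢ = 1/57.1 − 1/586 = 0.0158067 mm⁻¹, so dᵢ ≈ 63.2645 mm.
Magnification m = dᵢ/dₒ = 63.2645/586 ≈ 0.10796.

0.1080×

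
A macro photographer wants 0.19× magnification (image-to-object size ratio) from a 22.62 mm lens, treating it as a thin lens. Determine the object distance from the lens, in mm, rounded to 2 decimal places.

141.67 mm

With m = dᵢ/dₒ and 1/f = 1/dₒ + 1/dᵢ, substituting dᵢ = m·dₒ gives 1/f = (1 + 1/m)/dₒ, hence dₒ = f·(1 + 1/m).
dₒ = 22.62 × (1 + 1/0.19) = 22.62 × 6.26316 ≈ 141.673 mm.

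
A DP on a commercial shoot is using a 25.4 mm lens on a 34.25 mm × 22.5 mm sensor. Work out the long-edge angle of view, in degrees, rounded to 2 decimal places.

Angle of view α = 2·arctan(w/2f) with w = 34.25 mm and f = 25.4 mm.
w/2f = 0.67421; arctan(0.67421) ≈ 33.9883°, so α ≈ 67.9767°.

67.98°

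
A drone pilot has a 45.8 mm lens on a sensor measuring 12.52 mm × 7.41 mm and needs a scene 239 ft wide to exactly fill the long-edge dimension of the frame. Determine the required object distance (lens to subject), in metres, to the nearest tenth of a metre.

266.5 m

W: 239 ft × 304.8 mm/ft = 72847.20 mm.
Magnification m = w/W = dᵢ/dₒ; combined with 1/f = 1/dₒ + 1/dᵢ this gives dₒ = f·(1 + W/w).
dₒ = 45.8 mm × (1 + 72847.2/12.52) = 45.8 × 5819.4663 ≈ 266531.555 mm = 266.532 m.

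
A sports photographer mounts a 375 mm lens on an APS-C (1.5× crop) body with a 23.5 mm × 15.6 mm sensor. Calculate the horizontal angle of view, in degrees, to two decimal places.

3.59°

Angle of view α = 2·arctan(w/2f) with w = 23.5 mm and f = 375 mm.
w/2f = 0.03133; arctan(0.03133) ≈ 1.7947°, so α ≈ 3.5894°.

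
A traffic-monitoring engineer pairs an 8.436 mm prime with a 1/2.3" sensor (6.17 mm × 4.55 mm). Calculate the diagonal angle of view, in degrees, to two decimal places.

48.87°

Sensor diagonal = √(6.17² + 4.55²) = √58.7714 ≈ 7.6663 mm.
Angle of view α = 2·arctan(d/2f) with d = 7.6663 mm and f = 8.436 mm.
d/2f = 0.45438; arctan(0.45438) ≈ 24.4360°, so α ≈ 48.8719°.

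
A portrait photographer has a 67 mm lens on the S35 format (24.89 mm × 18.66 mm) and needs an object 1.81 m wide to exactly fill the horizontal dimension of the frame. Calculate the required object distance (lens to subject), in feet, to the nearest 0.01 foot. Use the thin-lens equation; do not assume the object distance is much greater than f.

16.20 ft

W: 1.81 m = 1810 mm.
Magnification m = w/W = dᵢ/dₒ; combined with 1/f = 1/dₒ + 1/dᵢ this gives dₒ = f·(1 + W/w).
dₒ = 67 mm × (1 + 1810/24.89) = 67 × 73.7200 ≈ 4939.238 mm = 4939.238/304.8 ft = 16.2048 ft.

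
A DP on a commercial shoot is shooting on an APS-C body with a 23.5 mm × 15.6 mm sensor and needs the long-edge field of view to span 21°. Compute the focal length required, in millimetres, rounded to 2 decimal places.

From α = 2·arctan(w/2f) we get f = w / (2·tan(α/2)).
With w = 23.5 mm and α/2 = 10.5°, tan(α/2) ≈ 0.18534, so f ≈ 23.5 / 0.37068 ≈ 63.3973 mm.

63.40 mm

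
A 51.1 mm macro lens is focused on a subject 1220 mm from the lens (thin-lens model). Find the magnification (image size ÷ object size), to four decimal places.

Thin lens: 1/f = 1/dₒ + 1/dᵢ → 1/dᵢ = 1/51.1 − 1/1220 = 0.0187498 mm⁻¹, so dᵢ ≈ 53.3339 mm.
Magnification m = dᵢ/dₒ = 53.3339/1220 ≈ 0.04372.

0.0437×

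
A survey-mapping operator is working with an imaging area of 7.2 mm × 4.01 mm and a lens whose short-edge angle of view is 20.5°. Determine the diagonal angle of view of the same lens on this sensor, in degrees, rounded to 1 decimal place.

40.8°

From the short-edge AOV: f = 4.01 / (2·tan(10.25°)) = 4.01 / 0.36166 ≈ 11.0878 mm.
Sensor diagonal = √(7.2² + 4.01²) = √67.9201 ≈ 8.2414 mm.
Diagonal AOV = 2·arctan(8.2414 / (2 × 11.0878)) = 2·arctan(0.37164) ≈ 40.7743°.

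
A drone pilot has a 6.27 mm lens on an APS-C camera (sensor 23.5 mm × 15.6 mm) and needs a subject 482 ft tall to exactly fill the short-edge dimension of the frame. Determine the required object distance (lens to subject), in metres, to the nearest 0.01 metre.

W: 482 ft × 304.8 mm/ft = 146913.60 mm.
Magnification m = h/W = dᵢ/dₒ; combined with 1/f = 1/dₒ + 1/dᵢ this gives dₒ = f·(1 + W/h).
dₒ = 6.27 mm × (1 + 146914/15.6) = 6.27 × 9418.5382 ≈ 59054.234 mm = 59.0542 m.

59.05 m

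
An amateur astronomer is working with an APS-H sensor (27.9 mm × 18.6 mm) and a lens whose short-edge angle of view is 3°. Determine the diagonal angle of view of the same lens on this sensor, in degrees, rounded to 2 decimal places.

5.41°

From the short-edge AOV: f = 18.6 / (2·tan(1.5°)) = 18.6 / 0.05237 ≈ 355.1527 mm.
Sensor diagonal = √(27.9² + 18.6²) = √1124.3700 ≈ 33.5316 mm.
Diagonal AOV = 2·arctan(33.5316 / (2 × 355.1527)) = 2·arctan(0.04721) ≈ 5.4055°.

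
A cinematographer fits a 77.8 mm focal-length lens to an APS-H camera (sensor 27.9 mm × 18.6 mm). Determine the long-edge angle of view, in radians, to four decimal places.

Angle of view α = 2·arctan(w/2f) with w = 27.9 mm and f = 77.8 mm.
w/2f = 0.17931; arctan(0.17931) ≈ 0.1774 rad, so α ≈ 0.3548 rad.

0.3548 rad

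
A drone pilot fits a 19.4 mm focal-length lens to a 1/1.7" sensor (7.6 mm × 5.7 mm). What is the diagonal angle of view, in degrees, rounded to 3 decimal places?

27.516°

Sensor diagonal = √(7.6² + 5.7²) = √90.2500 ≈ 9.5000 mm.
Angle of view α = 2·arctan(d/2f) with d = 9.5000 mm and f = 19.4 mm.
d/2f = 0.24485; arctan(0.24485) ≈ 13.7579°, so α ≈ 27.5159°.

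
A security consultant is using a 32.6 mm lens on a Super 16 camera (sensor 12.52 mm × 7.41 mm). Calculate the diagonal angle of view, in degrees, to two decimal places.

Sensor diagonal = √(12.52² + 7.41²) = √211.6585 ≈ 14.5485 mm.
Angle of view α = 2·arctan(d/2f) with d = 14.5485 mm and f = 32.6 mm.
d/2f = 0.22314; arctan(0.22314) ≈ 12.5787°, so α ≈ 25.1574°.

25.16°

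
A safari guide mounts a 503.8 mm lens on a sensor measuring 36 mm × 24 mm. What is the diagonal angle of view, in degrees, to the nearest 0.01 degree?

Sensor diagonal = √(36² + 24²) = √1872.0000 ≈ 43.2666 mm.
Angle of view α = 2·arctan(d/2f) with d = 43.2666 mm and f = 503.8 mm.
d/2f = 0.04294; arctan(0.04294) ≈ 2.4588°, so α ≈ 4.9176°.

4.92°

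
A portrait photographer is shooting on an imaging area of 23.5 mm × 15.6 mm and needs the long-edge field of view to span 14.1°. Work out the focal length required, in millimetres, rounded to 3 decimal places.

95.011 mm

From α = 2·arctan(w/2f) we get f = w / (2·tan(α/2)).
With w = 23.5 mm and α/2 = 7.05°, tan(α/2) ≈ 0.12367, so f ≈ 23.5 / 0.24734 ≈ 95.0105 mm.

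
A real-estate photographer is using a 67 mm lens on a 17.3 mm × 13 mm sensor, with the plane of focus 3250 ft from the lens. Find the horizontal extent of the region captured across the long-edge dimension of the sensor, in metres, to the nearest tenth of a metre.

255.8 m

dₒ: 3250 ft × 304.8 mm/ft = 990599.97 mm.
Similar triangles through the lens centre give W/dₒ = w/dᵢ; with 1/f = 1/dₒ + 1/dᵢ this gives W = w·(dₒ − f)/f.
W = 17.3 mm × (990600 − 67) / 67 = 17.3 × 14784.0742 ≈ 255764.483 mm = 255.764 m.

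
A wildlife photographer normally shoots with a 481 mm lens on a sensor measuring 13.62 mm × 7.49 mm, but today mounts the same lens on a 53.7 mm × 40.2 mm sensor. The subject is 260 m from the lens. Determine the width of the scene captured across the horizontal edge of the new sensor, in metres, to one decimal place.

The focal length stays 481 mm; the relevant sensor dimension is now w = 53.7 mm. Object distance dₒ = 260 m = 260000 mm.
Thin-lens field width W = w·(dₒ − f)/f = 53.7 × (260000 − 481)/481 ≈ 28973.327 mm = 28.9733 m.

29.0 m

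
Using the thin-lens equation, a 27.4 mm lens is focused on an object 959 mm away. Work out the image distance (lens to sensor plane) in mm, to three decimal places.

28.206 mm

1/dᵢ = 1/f − 1/dₒ = 1/27.4 − 1/959 = 0.0354536 mm⁻¹.
dᵢ = 1/0.0354536 ≈ 28.2059 mm.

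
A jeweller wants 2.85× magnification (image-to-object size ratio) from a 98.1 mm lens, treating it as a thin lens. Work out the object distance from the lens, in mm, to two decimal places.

With m = dᵢ/dₒ and 1/f = 1/dₒ + 1/dᵢ, substituting dᵢ = m·dₒ gives 1/f = (1 + 1/m)/dₒ, hence dₒ = f·(1 + 1/m).
dₒ = 98.1 × (1 + 1/2.85) = 98.1 × 1.35088 ≈ 132.521 mm.

132.52 mm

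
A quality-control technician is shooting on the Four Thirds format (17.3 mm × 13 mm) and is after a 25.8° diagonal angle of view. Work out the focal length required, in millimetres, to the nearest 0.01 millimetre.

Sensor diagonal = √(17.3² + 13²) = √468.2900 ≈ 21.6400 mm.
From α = 2·arctan(d/2f) we get f = d / (2·tan(α/2)).
With d = 21.6400 mm and α/2 = 12.9°, tan(α/2) ≈ 0.22903, so f ≈ 21.6400 / 0.45806 ≈ 47.2426 mm.

47.24 mm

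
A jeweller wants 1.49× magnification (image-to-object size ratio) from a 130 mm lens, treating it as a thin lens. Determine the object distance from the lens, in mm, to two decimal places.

With m = dᵢ/dₒ and 1/f = 1/dₒ + 1/dᵢ, substituting dᵢ = m·dₒ gives 1/f = (1 + 1/m)/dₒ, hence dₒ = f·(1 + 1/m).
dₒ = 130 × (1 + 1/1.49) = 130 × 1.67114 ≈ 217.248 mm.

217.25 mm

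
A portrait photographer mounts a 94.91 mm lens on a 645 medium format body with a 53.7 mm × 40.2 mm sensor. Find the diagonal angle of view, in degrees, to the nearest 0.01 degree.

38.93°

Sensor diagonal = √(53.7² + 40.2²) = √4499.7300 ≈ 67.0800 mm.
Angle of view α = 2·arctan(d/2f) with d = 67.0800 mm and f = 94.91 mm.
d/2f = 0.35339; arctan(0.35339) ≈ 19.4628°, so α ≈ 38.9255°.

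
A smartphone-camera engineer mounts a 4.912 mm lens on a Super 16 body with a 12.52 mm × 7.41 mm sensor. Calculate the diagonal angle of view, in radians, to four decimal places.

1.9537 rad

Sensor diagonal = √(12.52² + 7.41²) = √211.6585 ≈ 14.5485 mm.
Angle of view α = 2·arctan(d/2f) with d = 14.5485 mm and f = 4.912 mm.
d/2f = 1.48091; arctan(1.48091) ≈ 0.9769 rad, so α ≈ 1.9537 rad.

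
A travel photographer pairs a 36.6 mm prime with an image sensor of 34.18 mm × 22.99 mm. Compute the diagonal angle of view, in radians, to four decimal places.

1.0251 rad

Sensor diagonal = √(34.18² + 22.99²) = √1696.8125 ≈ 41.1924 mm.
Angle of view α = 2·arctan(d/2f) with d = 41.1924 mm and f = 36.6 mm.
d/2f = 0.56274; arctan(0.56274) ≈ 0.5126 rad, so α ≈ 1.0251 rad.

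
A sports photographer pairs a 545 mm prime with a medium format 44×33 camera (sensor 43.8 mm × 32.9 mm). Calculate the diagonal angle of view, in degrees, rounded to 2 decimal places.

Sensor diagonal = √(43.8² + 32.9²) = √3000.8500 ≈ 54.7800 mm.
Angle of view α = 2·arctan(d/2f) with d = 54.7800 mm and f = 545 mm.
d/2f = 0.05026; arctan(0.05026) ≈ 2.8771°, so α ≈ 5.7542°.

5.75°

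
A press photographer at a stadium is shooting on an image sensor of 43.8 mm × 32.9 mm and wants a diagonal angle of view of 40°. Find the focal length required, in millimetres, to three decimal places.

Sensor diagonal = √(43.8² + 32.9²) = √3000.8500 ≈ 54.7800 mm.
From α = 2·arctan(d/2f) we get f = d / (2·tan(α/2)).
With d = 54.7800 mm and α/2 = 20°, tan(α/2) ≈ 0.36397, so f ≈ 54.7800 / 0.72794 ≈ 75.2534 mm.

75.253 mm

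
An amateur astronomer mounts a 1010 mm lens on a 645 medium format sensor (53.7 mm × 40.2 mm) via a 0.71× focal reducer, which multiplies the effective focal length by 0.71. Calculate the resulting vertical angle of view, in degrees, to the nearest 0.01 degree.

3.21°

Effective focal length f = 1010 × 0.71 = 717.1 mm.
α = 2·arctan(40.2 / (2 × 717.1)) = 2·arctan(0.02803) ≈ 3.2111°.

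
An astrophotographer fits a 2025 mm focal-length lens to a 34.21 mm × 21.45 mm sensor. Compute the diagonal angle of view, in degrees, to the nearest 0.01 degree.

Sensor diagonal = √(34.21² + 21.45²) = √1630.4266 ≈ 40.3785 mm.
Angle of view α = 2·arctan(d/2f) with d = 40.3785 mm and f = 2025 mm.
d/2f = 0.00997; arctan(0.00997) ≈ 0.5712°, so α ≈ 1.1424°.

1.14°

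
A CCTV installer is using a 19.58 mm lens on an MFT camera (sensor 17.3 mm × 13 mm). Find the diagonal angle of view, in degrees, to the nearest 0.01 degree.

57.85°

Sensor diagonal = √(17.3² + 13²) = √468.2900 ≈ 21.6400 mm.
Angle of view α = 2·arctan(d/2f) with d = 21.6400 mm and f = 19.58 mm.
d/2f = 0.55260; arctan(0.55260) ≈ 28.9253°, so α ≈ 57.8505°.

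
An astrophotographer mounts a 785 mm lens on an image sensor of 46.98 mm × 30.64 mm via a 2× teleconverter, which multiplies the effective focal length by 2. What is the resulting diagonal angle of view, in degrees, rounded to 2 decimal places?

Effective focal length f = 785 × 2 = 1570 mm.
Sensor diagonal = √(46.98² + 30.64²) = √3145.9300 ≈ 56.0886 mm.
α = 2·arctan(56.089 / (2 × 1570)) = 2·arctan(0.01786) ≈ 2.0467°.

2.05°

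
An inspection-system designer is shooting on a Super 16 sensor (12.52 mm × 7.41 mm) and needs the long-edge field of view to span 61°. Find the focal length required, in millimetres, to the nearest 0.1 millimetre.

10.6 mm

From α = 2·arctan(w/2f) we get f = w / (2·tan(α/2)).
With w = 12.52 mm and α/2 = 30.5°, tan(α/2) ≈ 0.58905, so f ≈ 12.52 / 1.17809 ≈ 10.6274 mm.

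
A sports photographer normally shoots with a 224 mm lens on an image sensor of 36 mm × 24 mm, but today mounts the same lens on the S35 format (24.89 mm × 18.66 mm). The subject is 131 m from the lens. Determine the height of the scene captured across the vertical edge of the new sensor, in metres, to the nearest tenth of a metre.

The focal length stays 224 mm; the relevant sensor dimension is now h = 18.66 mm. Object distance dₒ = 131 m = 131000 mm.
Thin-lens field height W = h·(dₒ − f)/f = 18.66 × (131000 − 224)/224 ≈ 10894.108 mm = 10.8941 m.

10.9 m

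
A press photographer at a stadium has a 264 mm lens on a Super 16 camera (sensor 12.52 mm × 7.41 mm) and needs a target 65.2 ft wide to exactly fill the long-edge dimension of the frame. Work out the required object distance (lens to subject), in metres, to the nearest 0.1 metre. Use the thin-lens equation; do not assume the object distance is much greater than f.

W: 65.2 ft × 304.8 mm/ft = 19872.96 mm.
Magnification m = w/W = dᵢ/dₒ; combined with 1/f = 1/dₒ + 1/dᵢ this gives dₒ = f·(1 + W/w).
dₒ = 264 mm × (1 + 19873/12.52) = 264 × 1588.2971 ≈ 419310.427 mm = 419.31 m.

419.3 m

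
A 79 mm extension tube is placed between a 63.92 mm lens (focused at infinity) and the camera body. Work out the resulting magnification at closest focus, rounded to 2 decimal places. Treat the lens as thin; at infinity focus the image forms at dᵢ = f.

1.24×

The tube moves the image plane from f to f + e, so dᵢ = 63.92 + 79 = 142.92 mm. Focus is achieved when 1/f = 1/dₒ + 1/dᵢ, giving dₒ = 1/(1/f − 1/(f+e)).
Magnification m = dᵢ/dₒ = (f+e)·(1/f − 1/(f+e)) = e/f = 79/63.92 ≈ 1.2359.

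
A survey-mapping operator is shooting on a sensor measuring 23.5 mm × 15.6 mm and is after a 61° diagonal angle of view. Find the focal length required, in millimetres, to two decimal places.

23.94 mm

Sensor diagonal = √(23.5² + 15.6²) = √795.6100 ≈ 28.2066 mm.
From α = 2·arctan(d/2f) we get f = d / (2·tan(α/2)).
With d = 28.2066 mm and α/2 = 30.5°, tan(α/2) ≈ 0.58905, so f ≈ 28.2066 / 1.17809 ≈ 23.9426 mm.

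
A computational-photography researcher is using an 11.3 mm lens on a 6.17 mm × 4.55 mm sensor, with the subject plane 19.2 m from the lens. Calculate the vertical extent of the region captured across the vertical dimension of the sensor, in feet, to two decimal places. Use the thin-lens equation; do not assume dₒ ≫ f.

dₒ: 19.2 m = 19200 mm.
Similar triangles through the lens centre give W/dₒ = h/dᵢ; with 1/f = 1/dₒ + 1/dᵢ this gives W = h·(dₒ − f)/f.
W = 4.55 mm × (19200 − 11.3) / 11.3 = 4.55 × 1698.1150 ≈ 7726.423 mm = 7726.423/304.8 ft = 25.3492 ft.

25.35 ft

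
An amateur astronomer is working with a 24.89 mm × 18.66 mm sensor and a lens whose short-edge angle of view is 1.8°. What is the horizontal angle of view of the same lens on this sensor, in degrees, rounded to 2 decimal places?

2.40°

From the short-edge AOV: f = 18.66 / (2·tan(0.9°)) = 18.66 / 0.03142 ≈ 593.9174 mm.
Horizontal AOV = 2·arctan(24.89 / (2 × 593.9174)) = 2·arctan(0.02095) ≈ 2.4008°.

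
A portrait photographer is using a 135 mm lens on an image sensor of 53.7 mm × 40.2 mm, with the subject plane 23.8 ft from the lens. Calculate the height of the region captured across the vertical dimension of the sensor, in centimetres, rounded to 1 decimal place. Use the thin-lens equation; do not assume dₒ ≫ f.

dₒ: 23.8 ft × 304.8 mm/ft = 7254.24 mm.
Similar triangles through the lens centre give W/dₒ = h/dᵢ; with 1/f = 1/dₒ + 1/dᵢ this gives W = h·(dₒ − f)/f.
W = 40.2 mm × (7254.24 − 135) / 135 = 40.2 × 52.7351 ≈ 2119.951 mm = 211.995 cm.

212.0 cm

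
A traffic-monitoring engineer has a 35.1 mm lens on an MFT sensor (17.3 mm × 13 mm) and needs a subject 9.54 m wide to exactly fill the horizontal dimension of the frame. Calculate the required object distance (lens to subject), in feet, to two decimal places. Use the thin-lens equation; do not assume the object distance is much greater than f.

63.62 ft

W: 9.54 m = 9540 mm.
Magnification m = w/W = dᵢ/dₒ; combined with 1/f = 1/dₒ + 1/dᵢ this gives dₒ = f·(1 + W/w).
dₒ = 35.1 mm × (1 + 9540/17.3) = 35.1 × 552.4451 ≈ 19390.823 mm = 19390.823/304.8 ft = 63.6182 ft.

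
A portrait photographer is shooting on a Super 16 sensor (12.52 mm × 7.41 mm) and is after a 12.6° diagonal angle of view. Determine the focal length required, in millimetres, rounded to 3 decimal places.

Sensor diagonal = √(12.52² + 7.41²) = √211.6585 ≈ 14.5485 mm.
From α = 2·arctan(d/2f) we get f = d / (2·tan(α/2)).
With d = 14.5485 mm and α/2 = 6.3°, tan(α/2) ≈ 0.11040, so f ≈ 14.5485 / 0.22080 ≈ 65.8893 mm.

65.889 mm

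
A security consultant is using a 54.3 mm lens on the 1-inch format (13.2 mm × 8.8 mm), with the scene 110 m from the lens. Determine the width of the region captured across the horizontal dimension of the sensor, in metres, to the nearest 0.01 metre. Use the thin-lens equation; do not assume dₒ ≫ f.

26.73 m

dₒ: 110 m = 110000 mm.
Similar triangles through the lens centre give W/dₒ = w/dᵢ; with 1/f = 1/dₒ + 1/dᵢ this gives W = w·(dₒ − f)/f.
W = 13.2 mm × (110000 − 54.3) / 54.3 = 13.2 × 2024.7827 ≈ 26727.131 mm = 26.7271 m.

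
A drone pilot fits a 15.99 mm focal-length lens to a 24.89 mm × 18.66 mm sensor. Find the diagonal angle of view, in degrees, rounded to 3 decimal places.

Sensor diagonal = √(24.89² + 18.66²) = √967.7077 ≈ 31.1080 mm.
Angle of view α = 2·arctan(d/2f) with d = 31.1080 mm and f = 15.99 mm.
d/2f = 0.97273; arctan(0.97273) ≈ 44.2081°, so α ≈ 88.4162°.

88.416°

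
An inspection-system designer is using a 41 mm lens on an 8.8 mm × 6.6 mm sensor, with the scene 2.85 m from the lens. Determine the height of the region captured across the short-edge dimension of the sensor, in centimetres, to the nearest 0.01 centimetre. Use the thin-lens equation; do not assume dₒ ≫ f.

45.22 cm

dₒ: 2.85 m = 2850 mm.
Similar triangles through the lens centre give W/dₒ = h/dᵢ; with 1/f = 1/dₒ + 1/dᵢ this gives W = h·(dₒ − f)/f.
W = 6.6 mm × (2850 − 41) / 41 = 6.6 × 68.5122 ≈ 452.180 mm = 45.218 cm.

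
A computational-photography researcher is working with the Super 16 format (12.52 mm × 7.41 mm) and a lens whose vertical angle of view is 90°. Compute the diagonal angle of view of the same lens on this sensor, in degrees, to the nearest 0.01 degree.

126.02°

From the vertical AOV: f = 7.41 / (2·tan(45°)) = 7.41 / 2.00000 ≈ 3.7050 mm.
Sensor diagonal = √(12.52² + 7.41²) = √211.6585 ≈ 14.5485 mm.
Diagonal AOV = 2·arctan(14.5485 / (2 × 3.7050)) = 2·arctan(1.96336) ≈ 126.0177°.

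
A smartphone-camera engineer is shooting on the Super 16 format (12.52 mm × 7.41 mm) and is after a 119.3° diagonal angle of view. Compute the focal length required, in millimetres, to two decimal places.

Sensor diagonal = √(12.52² + 7.41²) = √211.6585 ≈ 14.5485 mm.
From α = 2·arctan(d/2f) we get f = d / (2·tan(α/2)).
With d = 14.5485 mm and α/2 = 59.65°, tan(α/2) ≈ 1.70787, so f ≈ 14.5485 / 3.41574 ≈ 4.2592 mm.

4.26 mm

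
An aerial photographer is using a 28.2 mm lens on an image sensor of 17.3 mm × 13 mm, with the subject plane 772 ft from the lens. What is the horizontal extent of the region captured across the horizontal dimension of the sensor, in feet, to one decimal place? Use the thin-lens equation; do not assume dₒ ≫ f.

dₒ: 772 ft × 304.8 mm/ft = 235305.59 mm.
Similar triangles through the lens centre give W/dₒ = w/dᵢ; with 1/f = 1/dₒ + 1/dᵢ this gives W = w·(dₒ − f)/f.
W = 17.3 mm × (235306 − 28.2) / 28.2 = 17.3 × 8343.1699 ≈ 144336.840 mm = 144336.840/304.8 ft = 473.546 ft.

473.5 ft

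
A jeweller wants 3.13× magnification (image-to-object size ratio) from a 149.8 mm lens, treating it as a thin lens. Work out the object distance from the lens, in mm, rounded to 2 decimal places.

197.66 mm

With m = dᵢ/dₒ and 1/f = 1/dₒ + 1/dᵢ, substituting dᵢ = m·dₒ gives 1/f = (1 + 1/m)/dₒ, hence dₒ = f·(1 + 1/m).
dₒ = 149.8 × (1 + 1/3.13) = 149.8 × 1.31949 ≈ 197.659 mm.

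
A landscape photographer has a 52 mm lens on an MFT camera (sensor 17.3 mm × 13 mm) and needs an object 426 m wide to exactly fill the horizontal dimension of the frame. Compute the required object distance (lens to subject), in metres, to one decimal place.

1280.5 m

W: 426 m = 426000 mm.
Magnification m = w/W = dᵢ/dₒ; combined with 1/f = 1/dₒ + 1/dᵢ this gives dₒ = f·(1 + W/w).
dₒ = 52 mm × (1 + 426000/17.3) = 52 × 24625.2775 ≈ 1280514.428 mm = 1280.51 m.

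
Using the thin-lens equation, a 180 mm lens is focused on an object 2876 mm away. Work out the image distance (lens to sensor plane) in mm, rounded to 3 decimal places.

192.018 mm

1/dᵢ = 1/f − 1/dₒ = 1/180 − 1/2876 = 0.0052079 mm⁻¹.
dᵢ = 1/0.0052079 ≈ 192.0178 mm.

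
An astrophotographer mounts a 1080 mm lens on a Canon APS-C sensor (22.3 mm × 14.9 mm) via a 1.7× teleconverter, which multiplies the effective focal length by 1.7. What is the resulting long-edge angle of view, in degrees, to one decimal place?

Effective focal length f = 1080 × 1.7 = 1836 mm.
α = 2·arctan(22.3 / (2 × 1836)) = 2·arctan(0.00607) ≈ 0.6959°.

0.7°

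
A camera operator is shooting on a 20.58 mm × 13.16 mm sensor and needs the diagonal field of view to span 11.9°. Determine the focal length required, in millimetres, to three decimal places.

Sensor diagonal = √(20.58² + 13.16²) = √596.7220 ≈ 24.4279 mm.
From α = 2·arctan(d/2f) we get f = d / (2·tan(α/2)).
With d = 24.4279 mm and α/2 = 5.95°, tan(α/2) ≈ 0.10422, so f ≈ 24.4279 / 0.20844 ≈ 117.1916 mm.

117.192 mm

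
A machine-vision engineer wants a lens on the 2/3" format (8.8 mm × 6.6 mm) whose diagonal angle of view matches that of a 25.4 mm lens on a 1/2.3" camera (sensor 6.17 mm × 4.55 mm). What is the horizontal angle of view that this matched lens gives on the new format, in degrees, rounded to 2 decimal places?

13.77°

Sensor diagonal = √(6.17² + 4.55²) = √58.7714 ≈ 7.6663 mm.
Sensor diagonal = √(8.8² + 6.6²) = √121.0000 ≈ 11.0000 mm.
Equal diagonal AOV ⇒ f₂ = f₁ · 11.0000/7.6663 = 25.4 × 1.43486 ≈ 36.4455 mm.
Horizontal AOV on the new format = 2·arctan(8.8 / (2 × 36.4455)) = 2·arctan(0.12073) ≈ 13.7678°.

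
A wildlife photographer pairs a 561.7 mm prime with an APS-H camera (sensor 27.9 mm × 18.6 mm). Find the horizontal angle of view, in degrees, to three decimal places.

Angle of view α = 2·arctan(w/2f) with w = 27.9 mm and f = 561.7 mm.
w/2f = 0.02484; arctan(0.02484) ≈ 1.4227°, so α ≈ 2.8453°.

2.845°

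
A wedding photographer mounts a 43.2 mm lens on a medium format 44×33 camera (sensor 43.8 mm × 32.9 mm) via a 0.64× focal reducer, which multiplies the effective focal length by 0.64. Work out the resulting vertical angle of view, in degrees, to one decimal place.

61.5°

Effective focal length f = 43.2 × 0.64 = 27.648 mm.
α = 2·arctan(32.9 / (2 × 27.648)) = 2·arctan(0.59498) ≈ 61.5036°.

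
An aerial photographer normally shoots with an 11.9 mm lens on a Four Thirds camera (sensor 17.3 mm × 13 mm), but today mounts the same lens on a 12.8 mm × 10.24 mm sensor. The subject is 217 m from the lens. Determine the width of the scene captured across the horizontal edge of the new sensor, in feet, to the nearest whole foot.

766 ft

The focal length stays 11.9 mm; the relevant sensor dimension is now w = 12.8 mm. Object distance dₒ = 217 m = 217000 mm.
Thin-lens field width W = w·(dₒ − f)/f = 12.8 × (217000 − 11.9)/11.9 ≈ 233398.965 mm = 233398.965/304.8 ft = 765.745 ft.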